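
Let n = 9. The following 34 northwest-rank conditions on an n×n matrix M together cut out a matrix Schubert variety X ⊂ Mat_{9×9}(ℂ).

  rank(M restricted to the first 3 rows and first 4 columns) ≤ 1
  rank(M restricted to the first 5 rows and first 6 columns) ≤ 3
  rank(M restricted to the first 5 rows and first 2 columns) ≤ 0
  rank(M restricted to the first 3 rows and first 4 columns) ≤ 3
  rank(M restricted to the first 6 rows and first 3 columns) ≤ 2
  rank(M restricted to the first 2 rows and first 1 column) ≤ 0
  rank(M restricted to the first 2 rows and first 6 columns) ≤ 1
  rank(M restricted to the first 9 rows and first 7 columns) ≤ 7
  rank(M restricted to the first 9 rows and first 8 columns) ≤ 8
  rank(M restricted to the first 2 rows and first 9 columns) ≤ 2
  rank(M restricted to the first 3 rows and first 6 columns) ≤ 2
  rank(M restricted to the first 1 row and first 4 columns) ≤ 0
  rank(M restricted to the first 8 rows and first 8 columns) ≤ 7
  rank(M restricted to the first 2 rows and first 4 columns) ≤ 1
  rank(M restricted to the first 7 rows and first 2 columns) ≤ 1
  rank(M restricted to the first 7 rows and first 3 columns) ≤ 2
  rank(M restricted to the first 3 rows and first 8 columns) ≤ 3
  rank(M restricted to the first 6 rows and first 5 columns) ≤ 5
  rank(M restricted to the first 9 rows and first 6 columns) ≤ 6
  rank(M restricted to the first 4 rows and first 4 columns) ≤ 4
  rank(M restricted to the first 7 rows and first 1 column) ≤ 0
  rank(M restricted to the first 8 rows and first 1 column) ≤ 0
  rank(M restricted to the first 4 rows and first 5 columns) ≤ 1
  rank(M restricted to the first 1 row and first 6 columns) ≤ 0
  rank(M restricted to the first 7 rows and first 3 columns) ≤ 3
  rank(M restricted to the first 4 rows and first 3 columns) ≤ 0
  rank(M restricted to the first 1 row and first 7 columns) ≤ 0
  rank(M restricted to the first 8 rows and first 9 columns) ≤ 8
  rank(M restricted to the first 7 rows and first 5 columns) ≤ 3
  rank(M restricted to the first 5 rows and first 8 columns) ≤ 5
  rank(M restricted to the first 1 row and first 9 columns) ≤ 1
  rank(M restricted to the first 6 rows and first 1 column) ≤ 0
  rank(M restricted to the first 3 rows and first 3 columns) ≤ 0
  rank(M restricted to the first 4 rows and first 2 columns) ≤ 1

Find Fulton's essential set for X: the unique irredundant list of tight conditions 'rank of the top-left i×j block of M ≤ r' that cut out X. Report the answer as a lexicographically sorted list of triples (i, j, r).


The tightest implied rank at each (i,j), from the 34 conditions:

  0 | 0 | 0 | 0 | 0 | 0 | 0 | 1 | 1
  0 | 0 | 0 | 1 | 1 | 1 | 1 | 2 | 2
  0 | 0 | 0 | 1 | 1 | 2 | 2 | 3 | 3
  0 | 0 | 0 | 1 | 1 | 2 | 3 | 4 | 4
  0 | 0 | 1 | 2 | 2 | 3 | 4 | 5 | 5
  0 | 1 | 2 | 3 | 3 | 4 | 5 | 6 | 6
  0 | 1 | 2 | 3 | 3 | 4 | 5 | 6 | 7
  0 | 1 | 2 | 3 | 4 | 5 | 6 | 7 | 8
  1 | 2 | 3 | 4 | 5 | 6 | 7 | 8 | 9

reading off 1-entries of Δ²R: w = (8, 4, 6, 7, 3, 2, 9, 5, 1).

|D(w)|=24, |Ess(w)|=6:

[(1, 7, 0), (4, 3, 0), (4, 5, 1), (5, 2, 0), (7, 5, 3), (8, 1, 0)]


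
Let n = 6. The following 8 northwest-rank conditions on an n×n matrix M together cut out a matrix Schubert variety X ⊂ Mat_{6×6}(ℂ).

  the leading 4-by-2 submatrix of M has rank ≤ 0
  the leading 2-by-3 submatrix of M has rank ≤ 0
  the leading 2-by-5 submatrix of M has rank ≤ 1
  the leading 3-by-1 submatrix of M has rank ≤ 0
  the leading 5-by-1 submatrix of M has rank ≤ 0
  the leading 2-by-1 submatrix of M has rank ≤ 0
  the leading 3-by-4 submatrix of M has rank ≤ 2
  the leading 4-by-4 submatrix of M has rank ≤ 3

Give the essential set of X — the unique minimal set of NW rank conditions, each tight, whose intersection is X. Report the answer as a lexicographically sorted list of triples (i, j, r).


The tightest implied rank at each (i,j), from the 8 conditions:

  0 0 0 1 1 1
  0 0 0 1 1 2
  0 0 1 2 2 3
  0 0 1 2 3 4
  0 1 2 3 4 5
  1 2 3 4 5 6

hence w(1..6) = (4, 6, 3, 5, 2, 1).

D(w) has 12 cells with 4 SE-corners; essential set:

[(2, 3, 0), (2, 5, 1), (4, 2, 0), (5, 1, 0)]


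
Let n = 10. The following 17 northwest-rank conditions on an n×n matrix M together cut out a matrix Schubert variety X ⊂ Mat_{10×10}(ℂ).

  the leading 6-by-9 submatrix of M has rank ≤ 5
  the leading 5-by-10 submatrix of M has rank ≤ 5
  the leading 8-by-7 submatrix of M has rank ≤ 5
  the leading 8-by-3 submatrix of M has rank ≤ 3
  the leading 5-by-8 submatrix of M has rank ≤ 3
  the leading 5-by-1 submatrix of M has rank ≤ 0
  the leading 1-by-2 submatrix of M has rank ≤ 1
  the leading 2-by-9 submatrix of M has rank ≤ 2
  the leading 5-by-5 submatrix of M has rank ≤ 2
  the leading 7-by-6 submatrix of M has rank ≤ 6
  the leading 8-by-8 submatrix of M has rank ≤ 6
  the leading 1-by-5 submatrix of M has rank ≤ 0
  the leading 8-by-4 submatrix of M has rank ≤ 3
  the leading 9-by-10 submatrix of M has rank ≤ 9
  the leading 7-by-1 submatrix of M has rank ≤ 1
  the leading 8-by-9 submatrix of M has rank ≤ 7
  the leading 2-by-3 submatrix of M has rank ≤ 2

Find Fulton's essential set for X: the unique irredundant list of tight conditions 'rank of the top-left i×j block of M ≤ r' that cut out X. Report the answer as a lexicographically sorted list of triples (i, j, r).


Recovering R(i,j) via the rank-extension bound from the 17 conditions:

  0 | 0 | 0 | 0 | 0 | 1 | 1 | 1 | 1 | 1
  0 | 1 | 1 | 1 | 1 | 2 | 2 | 2 | 2 | 2
  0 | 1 | 2 | 2 | 2 | 3 | 3 | 3 | 3 | 3
  0 | 1 | 2 | 2 | 2 | 3 | 3 | 3 | 4 | 4
  0 | 1 | 2 | 2 | 2 | 3 | 3 | 3 | 4 | 5
  1 | 2 | 3 | 3 | 3 | 4 | 4 | 4 | 5 | 6
  1 | 2 | 3 | 3 | 4 | 5 | 5 | 5 | 6 | 7
  1 | 2 | 3 | 3 | 4 | 5 | 5 | 6 | 7 | 8
  1 | 2 | 3 | 4 | 5 | 6 | 6 | 7 | 8 | 9
  1 | 2 | 3 | 4 | 5 | 6 | 7 | 8 | 9 | 10

reading off 1-entries of Δ²R: w = (6, 2, 3, 9, 10, 1, 5, 8, 4, 7).

6 SE-corners of the 20-cell Rothe diagram give Ess(w):

[(1, 5, 0), (5, 1, 0), (5, 5, 2), (5, 8, 3), (8, 4, 3), (8, 7, 5)]


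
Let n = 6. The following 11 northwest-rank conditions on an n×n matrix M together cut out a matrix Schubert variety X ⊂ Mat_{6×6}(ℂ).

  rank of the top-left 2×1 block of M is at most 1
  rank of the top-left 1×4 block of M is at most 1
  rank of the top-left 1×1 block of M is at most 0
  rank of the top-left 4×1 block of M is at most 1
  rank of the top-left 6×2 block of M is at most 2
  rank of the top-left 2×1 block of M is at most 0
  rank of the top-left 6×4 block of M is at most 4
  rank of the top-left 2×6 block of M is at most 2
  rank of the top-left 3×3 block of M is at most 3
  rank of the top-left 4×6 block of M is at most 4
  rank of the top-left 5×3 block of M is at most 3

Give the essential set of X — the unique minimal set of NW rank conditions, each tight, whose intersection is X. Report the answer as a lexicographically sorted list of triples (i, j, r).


Recovering R(i,j) via the rank-extension bound from the 11 conditions:

  i=1: 0, 1, 1, 1, 1, 1
  i=2: 0, 1, 2, 2, 2, 2
  i=3: 1, 2, 3, 3, 3, 3
  i=4: 1, 2, 3, 4, 4, 4
  i=5: 1, 2, 3, 4, 5, 5
  i=6: 1, 2, 3, 4, 5, 6

reading off 1-entries of Δ²R: w = (2, 3, 1, 4, 5, 6).

ℓ(w)=2; the 1 essential cell (i,j,r):

[(2, 1, 0)]


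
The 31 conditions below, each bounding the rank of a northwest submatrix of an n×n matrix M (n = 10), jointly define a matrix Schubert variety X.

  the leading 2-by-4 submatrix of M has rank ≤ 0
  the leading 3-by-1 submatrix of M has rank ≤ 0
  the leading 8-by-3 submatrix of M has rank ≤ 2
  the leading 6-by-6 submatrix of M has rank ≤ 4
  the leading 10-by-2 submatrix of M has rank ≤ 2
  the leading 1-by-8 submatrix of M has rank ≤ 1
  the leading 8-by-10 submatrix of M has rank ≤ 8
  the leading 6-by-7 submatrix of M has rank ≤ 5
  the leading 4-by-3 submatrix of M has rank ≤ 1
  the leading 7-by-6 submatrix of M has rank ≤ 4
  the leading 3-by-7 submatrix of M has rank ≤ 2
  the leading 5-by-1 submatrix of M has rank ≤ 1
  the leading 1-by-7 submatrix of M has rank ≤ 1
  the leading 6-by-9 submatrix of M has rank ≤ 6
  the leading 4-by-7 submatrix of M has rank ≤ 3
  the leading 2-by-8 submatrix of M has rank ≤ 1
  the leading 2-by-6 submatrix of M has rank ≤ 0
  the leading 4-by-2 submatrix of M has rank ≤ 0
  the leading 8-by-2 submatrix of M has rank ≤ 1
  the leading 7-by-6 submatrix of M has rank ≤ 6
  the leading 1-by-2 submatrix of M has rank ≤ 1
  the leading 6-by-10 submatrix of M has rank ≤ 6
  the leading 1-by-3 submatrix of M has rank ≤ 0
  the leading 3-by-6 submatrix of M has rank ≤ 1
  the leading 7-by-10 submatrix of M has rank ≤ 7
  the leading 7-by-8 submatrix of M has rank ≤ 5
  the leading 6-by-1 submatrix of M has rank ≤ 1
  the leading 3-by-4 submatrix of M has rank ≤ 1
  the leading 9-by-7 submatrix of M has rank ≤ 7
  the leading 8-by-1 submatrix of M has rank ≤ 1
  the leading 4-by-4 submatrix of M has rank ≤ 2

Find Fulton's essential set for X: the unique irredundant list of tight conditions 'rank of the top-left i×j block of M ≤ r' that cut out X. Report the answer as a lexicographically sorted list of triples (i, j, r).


Propagating the 31 rank bounds to every northwest block:

  R[1]: 0 | 0 | 0 | 0 | 0 | 0 | 1 | 1 | 1 | 1
  R[2]: 0 | 0 | 0 | 0 | 0 | 0 | 1 | 1 | 2 | 2
  R[3]: 0 | 0 | 1 | 1 | 1 | 1 | 2 | 2 | 3 | 3
  R[4]: 0 | 0 | 1 | 2 | 2 | 2 | 3 | 3 | 4 | 4
  R[5]: 1 | 1 | 2 | 3 | 3 | 3 | 4 | 4 | 5 | 5
  R[6]: 1 | 1 | 2 | 3 | 4 | 4 | 5 | 5 | 6 | 6
  R[7]: 1 | 1 | 2 | 3 | 4 | 4 | 5 | 5 | 6 | 7
  R[8]: 1 | 1 | 2 | 3 | 4 | 5 | 6 | 6 | 7 | 8
  R[9]: 1 | 2 | 3 | 4 | 5 | 6 | 7 | 7 | 8 | 9
  R[10]: 1 | 2 | 3 | 4 | 5 | 6 | 7 | 8 | 9 | 10

second differences of R give the permutation w = (7, 9, 3, 4, 1, 5, 10, 6, 2, 8).

ℓ(w)=22; the 6 essential cells (i,j,r):

[(2, 6, 0), (2, 8, 1), (4, 2, 0), (7, 6, 4), (7, 8, 5), (8, 2, 1)]


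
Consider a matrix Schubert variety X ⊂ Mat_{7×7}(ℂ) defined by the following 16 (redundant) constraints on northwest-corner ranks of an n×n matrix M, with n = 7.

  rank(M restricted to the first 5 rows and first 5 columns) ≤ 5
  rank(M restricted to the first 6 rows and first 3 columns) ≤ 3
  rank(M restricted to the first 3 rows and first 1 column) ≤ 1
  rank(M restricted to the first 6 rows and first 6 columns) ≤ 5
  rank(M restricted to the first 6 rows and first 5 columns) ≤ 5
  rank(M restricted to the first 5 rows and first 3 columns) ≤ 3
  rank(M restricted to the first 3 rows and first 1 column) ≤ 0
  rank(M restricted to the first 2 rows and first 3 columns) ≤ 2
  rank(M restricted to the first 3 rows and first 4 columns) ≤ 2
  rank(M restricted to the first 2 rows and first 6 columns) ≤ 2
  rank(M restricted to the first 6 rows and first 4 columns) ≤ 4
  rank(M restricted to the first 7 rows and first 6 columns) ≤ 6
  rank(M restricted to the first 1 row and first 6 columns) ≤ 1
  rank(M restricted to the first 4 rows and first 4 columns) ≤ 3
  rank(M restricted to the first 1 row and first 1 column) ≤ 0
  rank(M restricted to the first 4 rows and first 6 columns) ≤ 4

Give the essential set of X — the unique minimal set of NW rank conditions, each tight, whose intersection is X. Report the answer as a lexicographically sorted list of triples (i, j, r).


Computing R[i][j] = min implied NW-rank bound (n=7, 16 conditions):

  0 | 1 | 1 | 1 | 1 | 1 | 1
  0 | 1 | 2 | 2 | 2 | 2 | 2
  0 | 1 | 2 | 2 | 3 | 3 | 3
  1 | 2 | 3 | 3 | 4 | 4 | 4
  1 | 2 | 3 | 4 | 5 | 5 | 5
  1 | 2 | 3 | 4 | 5 | 5 | 6
  1 | 2 | 3 | 4 | 5 | 6 | 7

reading off 1-entries of Δ²R: w = (2, 3, 5, 1, 4, 7, 6).

|D(w)|=5, |Ess(w)|=3:

[(3, 1, 0), (3, 4, 2), (6, 6, 5)]


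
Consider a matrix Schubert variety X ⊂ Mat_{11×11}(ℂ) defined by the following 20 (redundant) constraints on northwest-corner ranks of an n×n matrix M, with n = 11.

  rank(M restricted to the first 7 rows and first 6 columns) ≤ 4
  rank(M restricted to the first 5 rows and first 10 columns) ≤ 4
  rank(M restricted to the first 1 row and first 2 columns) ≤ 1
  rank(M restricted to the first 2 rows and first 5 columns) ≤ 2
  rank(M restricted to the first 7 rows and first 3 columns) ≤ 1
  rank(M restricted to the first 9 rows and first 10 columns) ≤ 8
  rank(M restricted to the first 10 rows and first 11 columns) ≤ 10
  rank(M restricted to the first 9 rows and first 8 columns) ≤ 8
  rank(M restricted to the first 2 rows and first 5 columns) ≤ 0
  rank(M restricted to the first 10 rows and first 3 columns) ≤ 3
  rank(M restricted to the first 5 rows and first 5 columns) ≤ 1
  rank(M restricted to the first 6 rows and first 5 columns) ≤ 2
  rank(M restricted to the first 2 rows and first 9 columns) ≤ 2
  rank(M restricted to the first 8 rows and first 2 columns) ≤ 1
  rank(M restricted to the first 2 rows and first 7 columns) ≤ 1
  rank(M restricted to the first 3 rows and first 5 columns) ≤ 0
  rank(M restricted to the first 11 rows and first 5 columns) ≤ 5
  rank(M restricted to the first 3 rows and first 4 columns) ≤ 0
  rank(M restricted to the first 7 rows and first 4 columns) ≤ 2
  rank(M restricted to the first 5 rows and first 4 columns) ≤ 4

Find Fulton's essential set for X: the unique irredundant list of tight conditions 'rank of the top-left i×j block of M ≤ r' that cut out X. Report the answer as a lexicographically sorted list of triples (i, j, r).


The tightest implied rank at each (i,j), from the 20 conditions:

  row 1: 0, 0, 0, 0, 0, 1, 1, 1, 1, 1, 1
  row 2: 0, 0, 0, 0, 0, 1, 1, 2, 2, 2, 2
  row 3: 0, 0, 0, 0, 0, 1, 2, 3, 3, 3, 3
  row 4: 1, 1, 1, 1, 1, 2, 3, 4, 4, 4, 4
  row 5: 1, 1, 1, 1, 1, 2, 3, 4, 4, 4, 5
  row 6: 1, 1, 1, 2, 2, 3, 4, 5, 5, 5, 6
  row 7: 1, 1, 1, 2, 3, 4, 5, 6, 6, 6, 7
  row 8: 1, 1, 2, 3, 4, 5, 6, 7, 7, 7, 8
  row 9: 1, 2, 3, 4, 5, 6, 7, 8, 8, 8, 9
  row 10: 1, 2, 3, 4, 5, 6, 7, 8, 9, 9, 10
  row 11: 1, 2, 3, 4, 5, 6, 7, 8, 9, 10, 11

second differences of R give the permutation w = (6, 8, 7, 1, 11, 4, 5, 3, 2, 9, 10).

Rothe diagram D(w) (27 cells), 6 SE-corners (essential conditions):

[(2, 7, 1), (3, 5, 0), (5, 5, 1), (5, 10, 4), (7, 3, 1), (8, 2, 1)]


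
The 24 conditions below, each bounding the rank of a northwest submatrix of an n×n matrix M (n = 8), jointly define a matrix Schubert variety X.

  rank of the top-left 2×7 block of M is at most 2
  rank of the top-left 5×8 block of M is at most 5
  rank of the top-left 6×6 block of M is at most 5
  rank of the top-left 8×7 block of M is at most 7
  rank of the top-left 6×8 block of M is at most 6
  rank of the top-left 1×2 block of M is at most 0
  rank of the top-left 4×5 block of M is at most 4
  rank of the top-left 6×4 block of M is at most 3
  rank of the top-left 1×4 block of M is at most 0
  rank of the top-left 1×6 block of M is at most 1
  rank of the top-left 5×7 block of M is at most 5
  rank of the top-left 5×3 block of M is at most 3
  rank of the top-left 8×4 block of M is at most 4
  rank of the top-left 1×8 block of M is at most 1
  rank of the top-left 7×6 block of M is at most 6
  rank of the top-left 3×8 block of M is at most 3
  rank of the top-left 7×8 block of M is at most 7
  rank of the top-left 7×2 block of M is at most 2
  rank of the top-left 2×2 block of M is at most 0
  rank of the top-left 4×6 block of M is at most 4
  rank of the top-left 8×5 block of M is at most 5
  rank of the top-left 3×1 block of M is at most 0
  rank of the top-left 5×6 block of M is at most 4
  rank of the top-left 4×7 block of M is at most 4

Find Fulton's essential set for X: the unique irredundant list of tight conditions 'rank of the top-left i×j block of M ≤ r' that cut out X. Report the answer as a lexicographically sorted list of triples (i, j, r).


Recovering R(i,j) via the rank-extension bound from the 24 conditions:

  R[1]: 0  0  0  0  1  1  1  1
  R[2]: 0  0  1  1  2  2  2  2
  R[3]: 0  1  2  2  3  3  3  3
  R[4]: 1  2  3  3  4  4  4  4
  R[5]: 1  2  3  3  4  4  5  5
  R[6]: 1  2  3  3  4  5  6  6
  R[7]: 1  2  3  4  5  6  7  7
  R[8]: 1  2  3  4  5  6  7  8

giving w = (5, 3, 2, 1, 7, 6, 4, 8) via Δ²R.

5 SE-corners of the 10-cell Rothe diagram give Ess(w):

[(1, 4, 0), (2, 2, 0), (3, 1, 0), (5, 6, 4), (6, 4, 3)]


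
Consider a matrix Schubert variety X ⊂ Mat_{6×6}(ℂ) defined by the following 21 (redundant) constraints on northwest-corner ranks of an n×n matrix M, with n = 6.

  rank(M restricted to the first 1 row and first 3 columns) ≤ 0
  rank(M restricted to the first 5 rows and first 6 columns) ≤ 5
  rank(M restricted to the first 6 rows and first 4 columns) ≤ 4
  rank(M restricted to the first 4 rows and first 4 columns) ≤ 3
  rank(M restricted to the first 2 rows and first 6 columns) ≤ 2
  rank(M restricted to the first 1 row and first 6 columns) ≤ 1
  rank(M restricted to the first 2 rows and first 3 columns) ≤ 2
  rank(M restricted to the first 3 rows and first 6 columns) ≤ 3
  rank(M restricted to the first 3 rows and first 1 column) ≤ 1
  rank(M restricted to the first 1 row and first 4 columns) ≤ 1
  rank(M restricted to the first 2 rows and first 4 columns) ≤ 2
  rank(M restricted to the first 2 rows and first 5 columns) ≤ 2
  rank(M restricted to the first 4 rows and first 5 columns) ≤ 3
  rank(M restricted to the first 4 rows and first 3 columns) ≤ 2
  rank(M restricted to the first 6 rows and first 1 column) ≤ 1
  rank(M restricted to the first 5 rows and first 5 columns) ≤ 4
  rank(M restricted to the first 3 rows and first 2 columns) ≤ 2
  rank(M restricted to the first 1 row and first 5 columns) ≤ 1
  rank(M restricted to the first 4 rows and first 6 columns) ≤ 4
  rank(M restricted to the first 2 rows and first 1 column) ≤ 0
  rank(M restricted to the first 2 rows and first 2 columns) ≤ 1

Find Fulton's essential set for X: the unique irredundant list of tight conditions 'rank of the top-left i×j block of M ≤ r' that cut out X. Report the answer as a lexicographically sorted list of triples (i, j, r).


The tightest implied rank at each (i,j), from the 21 conditions:

  R[1]: 0 0 0 1 1 1
  R[2]: 0 1 1 2 2 2
  R[3]: 1 2 2 3 3 3
  R[4]: 1 2 2 3 3 4
  R[5]: 1 2 3 4 4 5
  R[6]: 1 2 3 4 5 6

second differences of R give the permutation w = (4, 2, 1, 6, 3, 5).

ℓ(w)=6; the 4 essential cells (i,j,r):

[(1, 3, 0), (2, 1, 0), (4, 3, 2), (4, 5, 3)]


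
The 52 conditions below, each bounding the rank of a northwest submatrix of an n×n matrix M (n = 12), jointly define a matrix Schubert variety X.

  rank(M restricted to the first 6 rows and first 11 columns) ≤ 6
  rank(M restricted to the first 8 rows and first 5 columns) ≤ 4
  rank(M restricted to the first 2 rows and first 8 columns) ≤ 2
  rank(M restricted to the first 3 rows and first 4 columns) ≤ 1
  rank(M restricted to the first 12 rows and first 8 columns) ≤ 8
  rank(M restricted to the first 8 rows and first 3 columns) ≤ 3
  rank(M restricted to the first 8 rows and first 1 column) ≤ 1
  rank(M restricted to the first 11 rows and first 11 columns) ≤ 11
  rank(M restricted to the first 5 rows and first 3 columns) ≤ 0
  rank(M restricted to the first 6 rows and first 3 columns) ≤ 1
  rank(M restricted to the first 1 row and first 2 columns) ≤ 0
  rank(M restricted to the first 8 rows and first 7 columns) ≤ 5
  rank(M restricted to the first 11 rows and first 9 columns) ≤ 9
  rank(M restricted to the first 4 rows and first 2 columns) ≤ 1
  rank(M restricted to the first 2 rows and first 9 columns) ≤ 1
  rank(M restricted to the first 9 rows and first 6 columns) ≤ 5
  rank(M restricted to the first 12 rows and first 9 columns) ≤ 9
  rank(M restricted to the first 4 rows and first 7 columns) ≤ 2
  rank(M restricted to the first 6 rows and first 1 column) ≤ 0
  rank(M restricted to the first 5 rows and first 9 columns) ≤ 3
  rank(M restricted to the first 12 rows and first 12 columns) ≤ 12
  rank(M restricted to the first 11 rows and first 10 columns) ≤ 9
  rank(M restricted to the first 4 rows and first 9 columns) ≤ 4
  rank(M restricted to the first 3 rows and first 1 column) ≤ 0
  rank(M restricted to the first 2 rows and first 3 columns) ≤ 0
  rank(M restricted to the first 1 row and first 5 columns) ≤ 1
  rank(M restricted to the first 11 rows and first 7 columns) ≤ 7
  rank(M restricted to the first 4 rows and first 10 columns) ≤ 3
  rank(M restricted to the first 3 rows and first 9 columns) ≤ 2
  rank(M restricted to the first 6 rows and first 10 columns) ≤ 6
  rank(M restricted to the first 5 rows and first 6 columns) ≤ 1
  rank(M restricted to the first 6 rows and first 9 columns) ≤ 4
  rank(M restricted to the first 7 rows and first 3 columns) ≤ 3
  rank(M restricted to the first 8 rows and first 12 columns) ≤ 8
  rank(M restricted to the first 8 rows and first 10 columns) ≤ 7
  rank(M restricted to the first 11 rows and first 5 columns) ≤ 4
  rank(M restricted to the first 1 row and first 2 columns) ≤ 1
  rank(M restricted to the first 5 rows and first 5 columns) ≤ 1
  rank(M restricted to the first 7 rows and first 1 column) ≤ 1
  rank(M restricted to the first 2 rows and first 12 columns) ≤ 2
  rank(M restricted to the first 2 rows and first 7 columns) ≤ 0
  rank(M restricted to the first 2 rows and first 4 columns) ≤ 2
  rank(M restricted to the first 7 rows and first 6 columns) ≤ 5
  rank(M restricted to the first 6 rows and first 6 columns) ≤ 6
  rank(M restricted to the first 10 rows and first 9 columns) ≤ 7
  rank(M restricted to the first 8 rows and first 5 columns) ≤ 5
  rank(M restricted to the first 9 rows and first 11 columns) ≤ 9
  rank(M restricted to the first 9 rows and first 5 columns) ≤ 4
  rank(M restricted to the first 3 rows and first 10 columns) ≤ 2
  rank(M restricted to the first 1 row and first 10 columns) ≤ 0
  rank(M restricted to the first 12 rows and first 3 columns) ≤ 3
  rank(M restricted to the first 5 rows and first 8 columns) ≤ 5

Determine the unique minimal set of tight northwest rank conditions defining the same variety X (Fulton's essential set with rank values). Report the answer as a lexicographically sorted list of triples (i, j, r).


Reconstructing r_w from the 52 given conditions:

  R[1]: 0, 0, 0, 0, 0, 0, 0, 0, 0, 0, 1, 1
  R[2]: 0, 0, 0, 0, 0, 0, 0, 1, 1, 1, 2, 2
  R[3]: 0, 0, 0, 1, 1, 1, 1, 2, 2, 2, 3, 3
  R[4]: 0, 0, 0, 1, 1, 1, 2, 3, 3, 3, 4, 4
  R[5]: 0, 0, 0, 1, 1, 1, 2, 3, 3, 4, 5, 5
  R[6]: 0, 1, 1, 2, 2, 2, 3, 4, 4, 5, 6, 6
  R[7]: 1, 2, 2, 3, 3, 3, 4, 5, 5, 6, 7, 7
  R[8]: 1, 2, 3, 4, 4, 4, 5, 6, 6, 7, 8, 8
  R[9]: 1, 2, 3, 4, 4, 5, 6, 7, 7, 8, 9, 9
  R[10]: 1, 2, 3, 4, 4, 5, 6, 7, 7, 8, 9, 10
  R[11]: 1, 2, 3, 4, 4, 5, 6, 7, 8, 9, 10, 11
  R[12]: 1, 2, 3, 4, 5, 6, 7, 8, 9, 10, 11, 12

giving w = (11, 8, 4, 7, 10, 2, 1, 3, 6, 12, 9, 5) via Δ²R.

Rothe diagram D(w) (36 cells), 8 SE-corners (essential conditions):

[(1, 10, 0), (2, 7, 0), (5, 3, 0), (5, 6, 1), (5, 9, 3), (6, 1, 0), (10, 9, 7), (11, 5, 4)]


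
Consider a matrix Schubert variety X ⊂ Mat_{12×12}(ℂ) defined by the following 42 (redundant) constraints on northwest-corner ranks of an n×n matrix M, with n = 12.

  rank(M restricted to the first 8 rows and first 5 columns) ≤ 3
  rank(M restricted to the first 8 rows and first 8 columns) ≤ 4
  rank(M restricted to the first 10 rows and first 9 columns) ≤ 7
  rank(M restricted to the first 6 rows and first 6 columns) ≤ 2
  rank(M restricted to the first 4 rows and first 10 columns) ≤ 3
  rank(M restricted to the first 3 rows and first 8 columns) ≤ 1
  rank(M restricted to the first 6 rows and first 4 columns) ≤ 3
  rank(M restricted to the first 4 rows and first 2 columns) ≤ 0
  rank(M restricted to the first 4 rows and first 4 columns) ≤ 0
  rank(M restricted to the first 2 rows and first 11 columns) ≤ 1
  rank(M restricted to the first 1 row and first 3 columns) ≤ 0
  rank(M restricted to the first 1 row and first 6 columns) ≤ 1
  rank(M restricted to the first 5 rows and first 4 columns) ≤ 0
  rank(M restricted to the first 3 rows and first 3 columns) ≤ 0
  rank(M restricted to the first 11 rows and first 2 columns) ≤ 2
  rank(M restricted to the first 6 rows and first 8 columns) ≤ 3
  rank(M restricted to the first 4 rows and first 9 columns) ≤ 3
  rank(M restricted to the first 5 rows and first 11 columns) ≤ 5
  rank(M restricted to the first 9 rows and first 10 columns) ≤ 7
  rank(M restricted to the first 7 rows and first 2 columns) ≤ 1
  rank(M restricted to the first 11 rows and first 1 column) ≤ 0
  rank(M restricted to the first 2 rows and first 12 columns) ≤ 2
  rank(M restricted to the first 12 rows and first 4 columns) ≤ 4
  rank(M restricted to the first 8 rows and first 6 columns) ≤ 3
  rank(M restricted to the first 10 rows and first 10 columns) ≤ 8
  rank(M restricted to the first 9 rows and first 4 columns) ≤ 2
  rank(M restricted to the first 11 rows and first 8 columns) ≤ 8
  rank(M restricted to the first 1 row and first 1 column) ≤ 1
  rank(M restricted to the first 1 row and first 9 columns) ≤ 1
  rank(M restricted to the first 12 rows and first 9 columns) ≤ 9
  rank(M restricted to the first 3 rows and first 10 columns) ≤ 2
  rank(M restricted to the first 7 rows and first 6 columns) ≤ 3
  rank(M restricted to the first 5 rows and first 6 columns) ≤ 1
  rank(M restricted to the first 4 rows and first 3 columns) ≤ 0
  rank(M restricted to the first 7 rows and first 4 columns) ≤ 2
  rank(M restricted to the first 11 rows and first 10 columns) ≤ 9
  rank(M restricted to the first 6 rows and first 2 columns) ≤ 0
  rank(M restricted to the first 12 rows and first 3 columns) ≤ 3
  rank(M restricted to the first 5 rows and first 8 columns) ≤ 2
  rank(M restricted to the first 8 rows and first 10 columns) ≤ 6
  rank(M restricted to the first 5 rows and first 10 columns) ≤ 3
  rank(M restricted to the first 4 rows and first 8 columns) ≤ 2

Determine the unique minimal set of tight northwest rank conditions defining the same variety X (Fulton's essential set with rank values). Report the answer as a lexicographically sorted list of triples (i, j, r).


Reconstructing r_w from the 42 given conditions:

  R[1]: 0 0 0 0 1 1 1 1 1 1 1 1
  R[2]: 0 0 0 0 1 1 1 1 1 1 1 2
  R[3]: 0 0 0 0 1 1 1 1 2 2 2 3
  R[4]: 0 0 0 0 1 1 2 2 3 3 3 4
  R[5]: 0 0 0 0 1 1 2 2 3 3 4 5
  R[6]: 0 0 1 1 2 2 3 3 4 4 5 6
  R[7]: 0 1 2 2 3 3 4 4 5 5 6 7
  R[8]: 0 1 2 2 3 3 4 4 5 6 7 8
  R[9]: 0 1 2 2 3 4 5 5 6 7 8 9
  R[10]: 0 1 2 3 4 5 6 6 7 8 9 10
  R[11]: 0 1 2 3 4 5 6 7 8 9 10 11
  R[12]: 1 2 3 4 5 6 7 8 9 10 11 12

the unique w with this rank table is (5, 12, 9, 7, 11, 3, 2, 10, 6, 4, 8, 1).

D(w) has 44 cells with 11 SE-corners; essential set:

[(2, 11, 1), (3, 8, 1), (5, 4, 0), (5, 6, 1), (5, 8, 2), (5, 10, 3), (6, 2, 0), (8, 6, 3), (8, 8, 4), (9, 4, 2), (11, 1, 0)]


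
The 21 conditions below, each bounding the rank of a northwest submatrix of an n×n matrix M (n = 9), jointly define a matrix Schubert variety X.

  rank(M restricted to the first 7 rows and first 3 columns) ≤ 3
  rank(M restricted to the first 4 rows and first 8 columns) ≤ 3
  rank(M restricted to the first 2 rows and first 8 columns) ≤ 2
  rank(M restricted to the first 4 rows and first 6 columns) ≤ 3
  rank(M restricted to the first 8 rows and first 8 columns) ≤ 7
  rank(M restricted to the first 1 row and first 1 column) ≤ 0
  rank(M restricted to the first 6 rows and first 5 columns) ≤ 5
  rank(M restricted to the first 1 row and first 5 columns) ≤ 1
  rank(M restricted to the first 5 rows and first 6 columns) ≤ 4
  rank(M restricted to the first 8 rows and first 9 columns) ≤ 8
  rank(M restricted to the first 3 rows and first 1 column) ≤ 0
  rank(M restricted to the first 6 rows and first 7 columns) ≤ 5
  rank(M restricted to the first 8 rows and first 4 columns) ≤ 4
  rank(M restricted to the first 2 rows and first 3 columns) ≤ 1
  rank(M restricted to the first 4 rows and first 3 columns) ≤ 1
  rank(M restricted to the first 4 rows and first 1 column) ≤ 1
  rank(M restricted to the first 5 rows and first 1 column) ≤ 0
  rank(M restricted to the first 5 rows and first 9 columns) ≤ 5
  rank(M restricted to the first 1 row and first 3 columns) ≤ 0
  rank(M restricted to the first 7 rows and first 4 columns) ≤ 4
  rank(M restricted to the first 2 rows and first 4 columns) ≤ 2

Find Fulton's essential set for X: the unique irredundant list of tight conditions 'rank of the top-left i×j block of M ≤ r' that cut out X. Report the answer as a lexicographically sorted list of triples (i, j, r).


Reconstructing r_w from the 21 given conditions:

  R[1]: 0  0  0  1  1  1  1  1  1
  R[2]: 0  1  1  2  2  2  2  2  2
  R[3]: 0  1  1  2  3  3  3  3  3
  R[4]: 0  1  1  2  3  3  3  3  4
  R[5]: 0  1  2  3  4  4  4  4  5
  R[6]: 1  2  3  4  5  5  5  5  6
  R[7]: 1  2  3  4  5  6  6  6  7
  R[8]: 1  2  3  4  5  6  7  7  8
  R[9]: 1  2  3  4  5  6  7  8  9

the unique w with this rank table is (4, 2, 5, 9, 3, 1, 6, 7, 8).

|D(w)|=12, |Ess(w)|=4:

[(1, 3, 0), (4, 3, 1), (4, 8, 3), (5, 1, 0)]


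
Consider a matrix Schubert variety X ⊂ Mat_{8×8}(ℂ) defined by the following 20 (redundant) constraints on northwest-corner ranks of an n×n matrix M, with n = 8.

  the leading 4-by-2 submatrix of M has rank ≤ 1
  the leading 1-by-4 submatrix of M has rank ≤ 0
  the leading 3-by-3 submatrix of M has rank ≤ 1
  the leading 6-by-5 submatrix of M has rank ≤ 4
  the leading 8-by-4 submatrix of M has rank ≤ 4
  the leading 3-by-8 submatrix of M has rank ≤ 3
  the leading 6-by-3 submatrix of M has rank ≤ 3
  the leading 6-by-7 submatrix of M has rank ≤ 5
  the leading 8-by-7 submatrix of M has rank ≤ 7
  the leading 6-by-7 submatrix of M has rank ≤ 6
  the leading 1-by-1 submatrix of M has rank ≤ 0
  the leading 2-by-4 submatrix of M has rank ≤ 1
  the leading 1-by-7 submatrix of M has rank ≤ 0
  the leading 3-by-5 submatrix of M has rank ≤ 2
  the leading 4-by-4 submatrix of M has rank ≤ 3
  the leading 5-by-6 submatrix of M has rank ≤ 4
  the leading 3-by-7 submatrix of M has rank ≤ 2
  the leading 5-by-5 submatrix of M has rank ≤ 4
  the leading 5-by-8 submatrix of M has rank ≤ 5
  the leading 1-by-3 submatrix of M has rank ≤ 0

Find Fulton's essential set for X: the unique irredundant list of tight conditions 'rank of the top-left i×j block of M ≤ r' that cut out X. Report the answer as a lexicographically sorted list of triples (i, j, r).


Rank table r_w(8×8) implied by the 20 constraints:

  row 1: 0 | 0 | 0 | 0 | 0 | 0 | 0 | 1
  row 2: 1 | 1 | 1 | 1 | 1 | 1 | 1 | 2
  row 3: 1 | 1 | 1 | 2 | 2 | 2 | 2 | 3
  row 4: 1 | 1 | 2 | 3 | 3 | 3 | 3 | 4
  row 5: 1 | 2 | 3 | 4 | 4 | 4 | 4 | 5
  row 6: 1 | 2 | 3 | 4 | 4 | 5 | 5 | 6
  row 7: 1 | 2 | 3 | 4 | 5 | 6 | 6 | 7
  row 8: 1 | 2 | 3 | 4 | 5 | 6 | 7 | 8

reading off 1-entries of Δ²R: w = (8, 1, 4, 3, 2, 6, 5, 7).

|D(w)|=11, |Ess(w)|=4:

[(1, 7, 0), (3, 3, 1), (4, 2, 1), (6, 5, 4)]


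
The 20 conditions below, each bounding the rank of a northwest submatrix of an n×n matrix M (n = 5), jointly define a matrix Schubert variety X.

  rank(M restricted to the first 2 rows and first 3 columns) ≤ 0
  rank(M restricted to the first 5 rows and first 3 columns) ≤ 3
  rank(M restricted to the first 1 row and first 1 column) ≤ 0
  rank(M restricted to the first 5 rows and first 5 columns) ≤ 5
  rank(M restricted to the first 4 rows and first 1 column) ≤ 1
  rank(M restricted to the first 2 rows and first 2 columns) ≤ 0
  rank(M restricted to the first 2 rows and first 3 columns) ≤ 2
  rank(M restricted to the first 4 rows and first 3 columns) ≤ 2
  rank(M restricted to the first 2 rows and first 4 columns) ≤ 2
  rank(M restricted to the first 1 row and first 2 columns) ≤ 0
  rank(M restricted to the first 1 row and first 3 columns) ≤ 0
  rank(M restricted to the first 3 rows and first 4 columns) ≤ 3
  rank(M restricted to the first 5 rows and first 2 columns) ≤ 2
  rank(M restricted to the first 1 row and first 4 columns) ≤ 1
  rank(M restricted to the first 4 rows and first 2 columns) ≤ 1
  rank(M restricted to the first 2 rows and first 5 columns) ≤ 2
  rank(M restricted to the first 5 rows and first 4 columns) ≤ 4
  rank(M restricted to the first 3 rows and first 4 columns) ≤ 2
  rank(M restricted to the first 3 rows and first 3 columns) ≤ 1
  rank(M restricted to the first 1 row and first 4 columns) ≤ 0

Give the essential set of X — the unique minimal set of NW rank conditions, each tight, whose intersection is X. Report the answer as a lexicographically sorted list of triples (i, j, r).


The tightest implied rank at each (i,j), from the 20 conditions:

  0 | 0 | 0 | 0 | 1
  0 | 0 | 0 | 1 | 2
  1 | 1 | 1 | 2 | 3
  1 | 1 | 2 | 3 | 4
  1 | 2 | 3 | 4 | 5

giving w = (5, 4, 1, 3, 2) via Δ²R.

|D(w)|=8, |Ess(w)|=3:

[(1, 4, 0), (2, 3, 0), (4, 2, 1)]


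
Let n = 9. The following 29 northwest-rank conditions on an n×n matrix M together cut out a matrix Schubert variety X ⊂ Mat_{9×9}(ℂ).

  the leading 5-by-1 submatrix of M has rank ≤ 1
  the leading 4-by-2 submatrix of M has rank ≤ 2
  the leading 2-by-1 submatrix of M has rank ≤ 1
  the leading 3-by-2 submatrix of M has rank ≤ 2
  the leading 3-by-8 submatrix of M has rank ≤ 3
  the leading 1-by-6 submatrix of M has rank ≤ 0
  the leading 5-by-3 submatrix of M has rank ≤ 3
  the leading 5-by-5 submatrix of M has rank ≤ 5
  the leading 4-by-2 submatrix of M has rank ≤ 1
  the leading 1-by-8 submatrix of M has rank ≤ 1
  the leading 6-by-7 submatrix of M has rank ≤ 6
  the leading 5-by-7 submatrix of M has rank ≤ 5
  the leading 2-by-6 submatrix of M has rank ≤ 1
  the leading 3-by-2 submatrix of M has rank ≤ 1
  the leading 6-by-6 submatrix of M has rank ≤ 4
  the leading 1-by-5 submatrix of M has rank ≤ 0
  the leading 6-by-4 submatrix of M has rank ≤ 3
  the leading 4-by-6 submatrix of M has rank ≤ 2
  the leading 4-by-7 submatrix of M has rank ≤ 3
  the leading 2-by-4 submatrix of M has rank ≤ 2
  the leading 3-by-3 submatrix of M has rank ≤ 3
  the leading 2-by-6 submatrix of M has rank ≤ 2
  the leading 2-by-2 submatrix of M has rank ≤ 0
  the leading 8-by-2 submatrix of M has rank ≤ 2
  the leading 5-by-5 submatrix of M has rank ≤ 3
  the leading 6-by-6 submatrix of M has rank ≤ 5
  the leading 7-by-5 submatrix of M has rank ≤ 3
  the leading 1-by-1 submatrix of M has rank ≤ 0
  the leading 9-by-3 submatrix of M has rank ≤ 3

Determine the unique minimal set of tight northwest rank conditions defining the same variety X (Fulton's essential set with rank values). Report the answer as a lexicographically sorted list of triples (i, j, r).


The tightest implied rank at each (i,j), from the 29 conditions:

  R[1]: 0 | 0 | 0 | 0 | 0 | 0 | 1 | 1 | 1
  R[2]: 0 | 0 | 1 | 1 | 1 | 1 | 2 | 2 | 2
  R[3]: 1 | 1 | 2 | 2 | 2 | 2 | 3 | 3 | 3
  R[4]: 1 | 1 | 2 | 2 | 2 | 2 | 3 | 4 | 4
  R[5]: 1 | 2 | 3 | 3 | 3 | 3 | 4 | 5 | 5
  R[6]: 1 | 2 | 3 | 3 | 3 | 4 | 5 | 6 | 6
  R[7]: 1 | 2 | 3 | 3 | 3 | 4 | 5 | 6 | 7
  R[8]: 1 | 2 | 3 | 4 | 4 | 5 | 6 | 7 | 8
  R[9]: 1 | 2 | 3 | 4 | 5 | 6 | 7 | 8 | 9

the unique w with this rank table is (7, 3, 1, 8, 2, 6, 9, 4, 5).

|D(w)|=16, |Ess(w)|=5:

[(1, 6, 0), (2, 2, 0), (4, 2, 1), (4, 6, 2), (7, 5, 3)]


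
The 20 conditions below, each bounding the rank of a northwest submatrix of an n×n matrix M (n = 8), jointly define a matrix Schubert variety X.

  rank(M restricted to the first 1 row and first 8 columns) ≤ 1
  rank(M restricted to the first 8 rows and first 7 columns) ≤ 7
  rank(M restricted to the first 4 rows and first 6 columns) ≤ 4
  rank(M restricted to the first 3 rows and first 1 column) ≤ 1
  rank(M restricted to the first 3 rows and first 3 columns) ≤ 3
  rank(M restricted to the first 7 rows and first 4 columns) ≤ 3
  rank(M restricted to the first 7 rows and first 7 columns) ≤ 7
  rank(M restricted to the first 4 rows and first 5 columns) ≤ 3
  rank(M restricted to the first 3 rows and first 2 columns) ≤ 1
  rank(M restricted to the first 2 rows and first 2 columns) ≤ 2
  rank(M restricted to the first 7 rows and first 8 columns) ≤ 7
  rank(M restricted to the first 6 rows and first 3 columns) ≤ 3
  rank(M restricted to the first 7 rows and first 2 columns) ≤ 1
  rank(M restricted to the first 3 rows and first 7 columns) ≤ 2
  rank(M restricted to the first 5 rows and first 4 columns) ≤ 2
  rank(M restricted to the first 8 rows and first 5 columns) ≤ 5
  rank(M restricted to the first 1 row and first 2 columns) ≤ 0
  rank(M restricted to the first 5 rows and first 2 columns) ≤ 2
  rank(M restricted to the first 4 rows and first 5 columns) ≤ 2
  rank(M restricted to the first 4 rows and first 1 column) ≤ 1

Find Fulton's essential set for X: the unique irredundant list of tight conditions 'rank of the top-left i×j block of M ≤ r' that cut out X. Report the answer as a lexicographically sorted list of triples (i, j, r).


The tightest implied rank at each (i,j), from the 20 conditions:

  i=1: 0 0 1 1 1 1 1 1
  i=2: 1 1 2 2 2 2 2 2
  i=3: 1 1 2 2 2 2 2 3
  i=4: 1 1 2 2 2 3 3 4
  i=5: 1 1 2 2 3 4 4 5
  i=6: 1 1 2 3 4 5 5 6
  i=7: 1 1 2 3 4 5 6 7
  i=8: 1 2 3 4 5 6 7 8

reading off 1-entries of Δ²R: w = (3, 1, 8, 6, 5, 4, 7, 2).

Fulton essential set (5 of the 14 Rothe cells):

[(1, 2, 0), (3, 7, 2), (4, 5, 2), (5, 4, 2), (7, 2, 1)]


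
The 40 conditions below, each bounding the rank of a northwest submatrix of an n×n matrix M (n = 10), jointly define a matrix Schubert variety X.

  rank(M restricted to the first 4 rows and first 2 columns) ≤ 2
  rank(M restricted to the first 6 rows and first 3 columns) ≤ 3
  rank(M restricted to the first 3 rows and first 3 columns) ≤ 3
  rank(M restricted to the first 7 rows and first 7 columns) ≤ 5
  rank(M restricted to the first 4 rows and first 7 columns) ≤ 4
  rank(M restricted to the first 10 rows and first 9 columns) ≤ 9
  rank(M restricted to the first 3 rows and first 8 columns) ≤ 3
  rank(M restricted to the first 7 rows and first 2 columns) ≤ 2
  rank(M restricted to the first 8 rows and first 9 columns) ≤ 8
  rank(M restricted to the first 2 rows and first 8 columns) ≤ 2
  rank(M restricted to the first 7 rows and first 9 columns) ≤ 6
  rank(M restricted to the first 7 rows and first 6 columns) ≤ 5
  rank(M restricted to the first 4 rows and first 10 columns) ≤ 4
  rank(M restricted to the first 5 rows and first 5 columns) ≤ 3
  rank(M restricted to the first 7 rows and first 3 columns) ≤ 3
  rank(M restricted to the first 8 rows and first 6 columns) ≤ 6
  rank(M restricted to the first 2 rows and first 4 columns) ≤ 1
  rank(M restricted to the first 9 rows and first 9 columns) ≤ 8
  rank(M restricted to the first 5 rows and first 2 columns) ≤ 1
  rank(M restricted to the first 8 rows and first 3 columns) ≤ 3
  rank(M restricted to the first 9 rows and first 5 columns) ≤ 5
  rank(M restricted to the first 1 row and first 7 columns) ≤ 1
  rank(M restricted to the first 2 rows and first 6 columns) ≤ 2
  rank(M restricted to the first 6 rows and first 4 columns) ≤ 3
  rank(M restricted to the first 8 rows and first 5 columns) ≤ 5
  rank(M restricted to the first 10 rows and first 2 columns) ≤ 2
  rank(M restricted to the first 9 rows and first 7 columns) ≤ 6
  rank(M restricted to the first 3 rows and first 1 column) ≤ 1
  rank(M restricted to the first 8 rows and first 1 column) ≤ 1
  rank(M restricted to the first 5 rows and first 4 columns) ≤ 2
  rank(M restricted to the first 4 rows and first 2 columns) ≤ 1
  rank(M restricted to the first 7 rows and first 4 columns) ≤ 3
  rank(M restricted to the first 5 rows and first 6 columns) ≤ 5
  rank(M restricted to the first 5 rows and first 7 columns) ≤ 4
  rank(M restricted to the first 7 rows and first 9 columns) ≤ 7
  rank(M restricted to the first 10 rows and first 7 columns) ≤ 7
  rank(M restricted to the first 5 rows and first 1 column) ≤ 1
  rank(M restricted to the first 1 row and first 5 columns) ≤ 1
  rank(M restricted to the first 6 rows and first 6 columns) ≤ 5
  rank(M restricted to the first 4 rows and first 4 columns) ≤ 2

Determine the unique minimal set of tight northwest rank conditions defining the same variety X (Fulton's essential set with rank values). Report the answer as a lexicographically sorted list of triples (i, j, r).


Reconstructing r_w from the 40 given conditions:

  i=1: 1  1  1  1  1  1  1  1  1  1
  i=2: 1  1  1  1  2  2  2  2  2  2
  i=3: 1  1  2  2  3  3  3  3  3  3
  i=4: 1  1  2  2  3  4  4  4  4  4
  i=5: 1  1  2  2  3  4  4  5  5  5
  i=6: 1  2  3  3  4  5  5  6  6  6
  i=7: 1  2  3  3  4  5  5  6  6  7
  i=8: 1  2  3  4  5  6  6  7  7  8
  i=9: 1  2  3  4  5  6  6  7  8  9
  i=10: 1  2  3  4  5  6  7  8  9  10

second differences of R give the permutation w = (1, 5, 3, 6, 8, 2, 10, 4, 9, 7).

D(w) has 13 cells with 8 SE-corners; essential set:

[(2, 4, 1), (5, 2, 1), (5, 4, 2), (5, 7, 4), (7, 4, 3), (7, 7, 5), (7, 9, 6), (9, 7, 6)]
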